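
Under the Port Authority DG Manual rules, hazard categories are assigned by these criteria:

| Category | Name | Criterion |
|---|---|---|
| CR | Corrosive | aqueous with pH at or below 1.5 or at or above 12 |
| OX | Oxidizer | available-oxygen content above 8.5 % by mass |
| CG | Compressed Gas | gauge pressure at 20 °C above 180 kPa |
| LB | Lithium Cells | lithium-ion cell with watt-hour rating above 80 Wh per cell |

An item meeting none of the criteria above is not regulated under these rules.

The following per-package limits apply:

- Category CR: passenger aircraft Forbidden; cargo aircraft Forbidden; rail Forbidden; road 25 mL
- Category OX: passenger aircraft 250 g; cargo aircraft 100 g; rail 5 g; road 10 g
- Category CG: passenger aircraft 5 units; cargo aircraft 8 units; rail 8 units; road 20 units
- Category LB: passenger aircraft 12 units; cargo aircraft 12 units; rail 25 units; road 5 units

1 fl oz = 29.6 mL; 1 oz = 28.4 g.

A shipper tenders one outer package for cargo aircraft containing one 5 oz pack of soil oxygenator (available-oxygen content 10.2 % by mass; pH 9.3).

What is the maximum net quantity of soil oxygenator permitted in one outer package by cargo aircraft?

100 g

Soil oxygenator: available-oxygen content 10.2 % by mass > 8.5 % by mass → Category OX (Oxidizer).
The cargo aircraft limit for Category OX is 100 g.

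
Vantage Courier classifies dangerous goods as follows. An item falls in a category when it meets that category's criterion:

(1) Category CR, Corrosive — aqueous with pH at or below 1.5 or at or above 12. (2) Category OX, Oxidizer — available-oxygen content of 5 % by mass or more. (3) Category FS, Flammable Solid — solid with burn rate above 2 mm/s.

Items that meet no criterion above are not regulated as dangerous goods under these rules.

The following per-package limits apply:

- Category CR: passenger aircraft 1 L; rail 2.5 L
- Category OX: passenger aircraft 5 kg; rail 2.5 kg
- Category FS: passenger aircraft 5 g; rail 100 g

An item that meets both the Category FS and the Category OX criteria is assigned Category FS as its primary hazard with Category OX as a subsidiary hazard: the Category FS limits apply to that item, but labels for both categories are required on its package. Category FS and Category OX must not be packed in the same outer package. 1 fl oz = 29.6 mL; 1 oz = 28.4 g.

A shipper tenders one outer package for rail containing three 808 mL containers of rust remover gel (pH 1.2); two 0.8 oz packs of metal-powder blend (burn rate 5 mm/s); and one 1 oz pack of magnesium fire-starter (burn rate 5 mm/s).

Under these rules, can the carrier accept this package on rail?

Yes

Rust remover gel: pH 1.2 ≤ 1.5 → Category CR (Corrosive).
With burn rate 5 mm/s (> 2 mm/s), the metal-powder blend falls in Category FS.
Magnesium fire-starter: burn rate 5 mm/s > 2 mm/s → Category FS (Flammable Solid).
Category FS net quantity: (two 0.8 oz packs = 45.44 g) + (one 1 oz pack = 28.4 g) = 73.84 g.
That is within the Category FS rail limit of 100 g.
Category CR quantity: three 808 mL containers = 2.424 L.
2.424 L ≤ 2.5 L (rail limit, Category CR) — within limit.
The segregation rule (Category FS with Category OX) does not apply to Category FS with Category CR.
Every hazard category is within its rail limit and no segregation rule is violated.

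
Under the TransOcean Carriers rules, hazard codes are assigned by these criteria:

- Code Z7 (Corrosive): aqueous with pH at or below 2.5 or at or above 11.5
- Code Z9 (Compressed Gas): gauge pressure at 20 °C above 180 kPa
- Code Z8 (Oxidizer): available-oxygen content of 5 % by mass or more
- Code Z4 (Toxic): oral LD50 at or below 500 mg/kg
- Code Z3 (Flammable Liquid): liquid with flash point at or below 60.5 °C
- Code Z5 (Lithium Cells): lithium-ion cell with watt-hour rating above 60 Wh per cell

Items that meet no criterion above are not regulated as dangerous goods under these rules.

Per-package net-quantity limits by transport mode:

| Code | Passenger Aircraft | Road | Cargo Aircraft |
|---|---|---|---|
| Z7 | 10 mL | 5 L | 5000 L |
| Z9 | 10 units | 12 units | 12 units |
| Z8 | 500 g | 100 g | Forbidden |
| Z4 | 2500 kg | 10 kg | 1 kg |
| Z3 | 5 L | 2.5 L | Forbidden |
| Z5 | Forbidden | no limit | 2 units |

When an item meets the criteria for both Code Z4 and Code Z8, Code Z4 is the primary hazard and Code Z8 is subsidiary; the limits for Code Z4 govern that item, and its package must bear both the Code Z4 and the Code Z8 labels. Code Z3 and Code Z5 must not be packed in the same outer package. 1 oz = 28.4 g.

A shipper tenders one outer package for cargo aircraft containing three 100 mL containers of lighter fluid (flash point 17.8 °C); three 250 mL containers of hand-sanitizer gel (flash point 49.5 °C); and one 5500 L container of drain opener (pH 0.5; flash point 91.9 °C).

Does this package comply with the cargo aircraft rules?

No

Flash point 17.8 °C meets the Code Z3 criterion (Flammable Liquid), so the lighter fluid is Code Z3.
With flash point 49.5 °C (≤ 60.5 °C), the hand-sanitizer gel falls in Code Z3.
With pH 0.5 (≤ 2.5), the drain opener falls in Code Z7.
Total Code Z3: (three 100 mL containers = 300 mL) + (three 250 mL containers = 750 mL) = 1.05 L.
By cargo aircraft, Code Z3 is Forbidden regardless of quantity.
Code Z7 quantity: 5500 L.
5500 L > 5000 L (cargo aircraft limit, Code Z7) — over the limit.
The segregation rule (Code Z3 with Code Z5) does not apply to Code Z3 with Code Z7.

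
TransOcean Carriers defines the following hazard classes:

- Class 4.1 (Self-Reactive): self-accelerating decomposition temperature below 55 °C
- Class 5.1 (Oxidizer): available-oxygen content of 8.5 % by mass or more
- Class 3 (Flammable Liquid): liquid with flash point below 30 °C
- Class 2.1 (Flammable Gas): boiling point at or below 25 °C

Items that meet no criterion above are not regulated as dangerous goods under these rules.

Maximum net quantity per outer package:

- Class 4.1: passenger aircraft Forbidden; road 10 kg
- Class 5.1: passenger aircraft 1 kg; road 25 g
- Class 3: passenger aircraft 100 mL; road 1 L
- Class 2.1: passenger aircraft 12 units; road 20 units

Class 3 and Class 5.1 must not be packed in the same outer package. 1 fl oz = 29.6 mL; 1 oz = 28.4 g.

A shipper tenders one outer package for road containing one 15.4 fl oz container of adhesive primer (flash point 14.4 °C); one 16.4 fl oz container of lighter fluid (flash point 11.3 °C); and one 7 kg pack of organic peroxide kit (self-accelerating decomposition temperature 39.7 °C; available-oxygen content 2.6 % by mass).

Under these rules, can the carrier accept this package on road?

Yes

Flash point 14.4 °C meets the Class 3 criterion (Flammable Liquid), so the adhesive primer is Class 3.
Flash point 11.3 °C meets the Class 3 criterion (Flammable Liquid), so the lighter fluid is Class 3.
The organic peroxide kit has self-accelerating decomposition temperature 39.7 °C, which is < 55 °C, so it is Class 4.1 (Self-Reactive).
Class 3 net quantity: (one 15.4 fl oz container = 455.84 mL) + (one 16.4 fl oz container = 485.44 mL) = 941.28 mL.
941.28 mL is within the road limit of 1 L for Class 3.
Class 4.1 quantity: 7 kg.
7 kg is within the road limit of 10 kg for Class 4.1.
The segregation rule (Class 3 with Class 5.1) does not apply to Class 3 with Class 4.1.
Every hazard class is within its road limit and no segregation rule is violated.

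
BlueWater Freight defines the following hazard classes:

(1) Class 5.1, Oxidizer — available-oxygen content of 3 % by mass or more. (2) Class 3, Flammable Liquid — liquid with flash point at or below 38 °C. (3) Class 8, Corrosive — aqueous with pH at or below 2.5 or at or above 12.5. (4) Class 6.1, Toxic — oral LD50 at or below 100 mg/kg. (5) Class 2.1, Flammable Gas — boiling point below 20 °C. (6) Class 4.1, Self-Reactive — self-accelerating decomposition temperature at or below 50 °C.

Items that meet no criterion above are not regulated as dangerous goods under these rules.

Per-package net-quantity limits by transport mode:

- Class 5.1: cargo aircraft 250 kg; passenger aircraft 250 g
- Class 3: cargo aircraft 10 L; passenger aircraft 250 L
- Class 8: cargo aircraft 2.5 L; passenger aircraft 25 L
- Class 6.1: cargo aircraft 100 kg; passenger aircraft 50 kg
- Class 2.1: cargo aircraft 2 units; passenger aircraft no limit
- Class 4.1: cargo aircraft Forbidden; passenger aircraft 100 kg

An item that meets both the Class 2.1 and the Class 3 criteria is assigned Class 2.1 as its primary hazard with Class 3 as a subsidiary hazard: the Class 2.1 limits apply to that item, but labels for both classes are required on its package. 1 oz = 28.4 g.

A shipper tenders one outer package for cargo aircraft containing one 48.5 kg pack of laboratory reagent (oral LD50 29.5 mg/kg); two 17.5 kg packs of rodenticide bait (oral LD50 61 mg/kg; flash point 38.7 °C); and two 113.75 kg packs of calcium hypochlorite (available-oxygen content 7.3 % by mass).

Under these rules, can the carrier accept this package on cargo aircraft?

Yes

With oral LD50 29.5 mg/kg (≤ 100 mg/kg), the laboratory reagent falls in Class 6.1.
Oral LD50 61 mg/kg meets the Class 6.1 criterion (Toxic), so the rodenticide bait is Class 6.1.
Calcium hypochlorite: available-oxygen content 7.3 % by mass ≥ 3 % by mass → Class 5.1 (Oxidizer).
Total Class 6.1: 48.5 kg + (two 17.5 kg packs = 35 kg) = 83.5 kg.
83.5 kg ≤ 100 kg (cargo aircraft limit, Class 6.1) — within limit.
Class 5.1 quantity: two 113.75 kg packs = 227.5 kg.
227.5 kg ≤ 250 kg (cargo aircraft limit, Class 5.1) — within limit.
Every hazard class is within its cargo aircraft limit and no segregation rule is violated.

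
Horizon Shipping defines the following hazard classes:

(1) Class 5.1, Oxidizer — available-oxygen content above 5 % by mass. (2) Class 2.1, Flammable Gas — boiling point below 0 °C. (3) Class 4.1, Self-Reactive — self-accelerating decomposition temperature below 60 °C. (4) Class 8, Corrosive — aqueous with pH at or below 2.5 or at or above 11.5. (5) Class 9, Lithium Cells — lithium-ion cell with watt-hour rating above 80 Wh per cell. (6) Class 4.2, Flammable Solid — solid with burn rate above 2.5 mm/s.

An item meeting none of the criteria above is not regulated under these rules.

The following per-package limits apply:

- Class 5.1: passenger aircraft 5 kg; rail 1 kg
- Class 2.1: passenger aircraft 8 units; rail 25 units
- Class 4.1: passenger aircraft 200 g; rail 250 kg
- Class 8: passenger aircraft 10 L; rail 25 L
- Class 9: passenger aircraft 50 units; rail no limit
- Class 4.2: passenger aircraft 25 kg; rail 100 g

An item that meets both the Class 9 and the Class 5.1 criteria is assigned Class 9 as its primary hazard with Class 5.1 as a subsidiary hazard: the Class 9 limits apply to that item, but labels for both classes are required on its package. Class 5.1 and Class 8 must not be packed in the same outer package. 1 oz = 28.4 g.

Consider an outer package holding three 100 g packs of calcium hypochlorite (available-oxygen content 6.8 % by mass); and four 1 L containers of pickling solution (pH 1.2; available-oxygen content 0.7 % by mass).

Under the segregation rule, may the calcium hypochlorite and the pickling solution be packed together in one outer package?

The calcium hypochlorite has available-oxygen content 6.8 % by mass, which is > 5 % by mass, so it is Class 5.1 (Oxidizer).
With pH 1.2 (≤ 2.5), the pickling solution falls in Class 8.
Class 5.1 and Class 8 may not share an outer package.

No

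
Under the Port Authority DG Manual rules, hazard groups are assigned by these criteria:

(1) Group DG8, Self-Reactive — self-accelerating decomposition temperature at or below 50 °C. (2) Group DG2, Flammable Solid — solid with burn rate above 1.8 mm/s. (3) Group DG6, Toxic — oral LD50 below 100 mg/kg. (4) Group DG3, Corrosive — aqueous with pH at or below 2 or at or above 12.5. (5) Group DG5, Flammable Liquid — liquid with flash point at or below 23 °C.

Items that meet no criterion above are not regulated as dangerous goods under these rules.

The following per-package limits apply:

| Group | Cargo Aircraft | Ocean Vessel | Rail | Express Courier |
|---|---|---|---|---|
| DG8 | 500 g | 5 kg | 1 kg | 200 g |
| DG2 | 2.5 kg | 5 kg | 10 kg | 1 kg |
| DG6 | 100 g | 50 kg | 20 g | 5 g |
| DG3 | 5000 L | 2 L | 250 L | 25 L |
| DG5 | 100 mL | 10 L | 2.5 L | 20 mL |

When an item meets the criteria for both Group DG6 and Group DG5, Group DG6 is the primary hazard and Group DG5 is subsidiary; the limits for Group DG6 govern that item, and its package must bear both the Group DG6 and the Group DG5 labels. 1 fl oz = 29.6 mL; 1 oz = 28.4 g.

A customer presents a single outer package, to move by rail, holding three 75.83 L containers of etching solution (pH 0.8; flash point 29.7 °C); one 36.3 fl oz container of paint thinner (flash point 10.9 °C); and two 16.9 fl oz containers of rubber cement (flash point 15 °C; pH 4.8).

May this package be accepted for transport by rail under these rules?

Yes

pH 0.8 meets the Group DG3 criterion (Corrosive), so the etching solution is Group DG3.
Paint thinner: flash point 10.9 °C ≤ 23 °C → Group DG5 (Flammable Liquid).
Flash point 15 °C meets the Group DG5 criterion (Flammable Liquid), so the rubber cement is Group DG5.
Total Group DG5: (one 36.3 fl oz container = 1074.48 mL) + (two 16.9 fl oz containers = 1000.48 mL) = 2074.96 mL.
2074.96 mL is within the rail limit of 2.5 L for Group DG5.
Group DG3 quantity: three 75.83 L containers = 227.49 L.
227.49 L is within the rail limit of 250 L for Group DG3.
Every hazard group is within its rail limit and no segregation rule is violated.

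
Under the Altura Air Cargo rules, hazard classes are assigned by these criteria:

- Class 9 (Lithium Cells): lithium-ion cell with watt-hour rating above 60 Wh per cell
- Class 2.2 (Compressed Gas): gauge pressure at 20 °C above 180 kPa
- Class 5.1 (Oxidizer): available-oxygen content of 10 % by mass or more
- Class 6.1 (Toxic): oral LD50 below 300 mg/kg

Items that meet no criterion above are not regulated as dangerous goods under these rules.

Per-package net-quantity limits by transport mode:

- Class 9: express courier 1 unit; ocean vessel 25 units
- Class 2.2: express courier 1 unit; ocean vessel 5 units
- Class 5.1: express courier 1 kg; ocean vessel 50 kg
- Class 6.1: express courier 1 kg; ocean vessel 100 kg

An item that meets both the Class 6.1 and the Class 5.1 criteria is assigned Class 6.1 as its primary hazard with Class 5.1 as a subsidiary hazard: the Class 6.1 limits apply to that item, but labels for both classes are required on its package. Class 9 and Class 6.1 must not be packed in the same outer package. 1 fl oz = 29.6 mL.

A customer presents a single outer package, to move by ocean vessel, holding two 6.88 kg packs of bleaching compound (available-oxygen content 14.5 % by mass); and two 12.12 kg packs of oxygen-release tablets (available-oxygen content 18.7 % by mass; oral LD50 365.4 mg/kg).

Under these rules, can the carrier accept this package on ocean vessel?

With available-oxygen content 14.5 % by mass (≥ 10 % by mass), the bleaching compound falls in Class 5.1.
Available-oxygen content 18.7 % by mass meets the Class 5.1 criterion (Oxidizer), so the oxygen-release tablets are Class 5.1.
Total Class 5.1: (two 6.88 kg packs = 13.76 kg) + (two 12.12 kg packs = 24.24 kg) = 38 kg.
That is within the Class 5.1 ocean vessel limit of 50 kg.

Yes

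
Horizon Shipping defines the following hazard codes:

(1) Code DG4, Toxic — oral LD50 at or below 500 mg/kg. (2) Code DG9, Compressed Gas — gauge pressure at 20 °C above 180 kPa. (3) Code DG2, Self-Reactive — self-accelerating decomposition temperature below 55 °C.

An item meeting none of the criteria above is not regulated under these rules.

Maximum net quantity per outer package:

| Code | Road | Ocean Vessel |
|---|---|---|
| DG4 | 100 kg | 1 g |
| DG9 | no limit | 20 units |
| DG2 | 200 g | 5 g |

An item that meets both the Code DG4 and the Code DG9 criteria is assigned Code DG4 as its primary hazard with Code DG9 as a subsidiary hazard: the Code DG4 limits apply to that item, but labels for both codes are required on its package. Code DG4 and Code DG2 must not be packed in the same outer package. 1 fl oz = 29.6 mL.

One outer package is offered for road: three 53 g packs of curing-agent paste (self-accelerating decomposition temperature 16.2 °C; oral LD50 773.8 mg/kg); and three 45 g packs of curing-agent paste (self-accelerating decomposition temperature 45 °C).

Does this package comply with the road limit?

Curing-agent paste: self-accelerating decomposition temperature 16.2 °C < 55 °C → Code DG2 (Self-Reactive).
With self-accelerating decomposition temperature 45 °C (< 55 °C), the curing-agent paste falls in Code DG2.
Code DG2 net quantity: (three 53 g packs = 159 g) + (three 45 g packs = 135 g) = 294 g.
294 g > 200 g (road limit, Code DG2) — over the limit.

No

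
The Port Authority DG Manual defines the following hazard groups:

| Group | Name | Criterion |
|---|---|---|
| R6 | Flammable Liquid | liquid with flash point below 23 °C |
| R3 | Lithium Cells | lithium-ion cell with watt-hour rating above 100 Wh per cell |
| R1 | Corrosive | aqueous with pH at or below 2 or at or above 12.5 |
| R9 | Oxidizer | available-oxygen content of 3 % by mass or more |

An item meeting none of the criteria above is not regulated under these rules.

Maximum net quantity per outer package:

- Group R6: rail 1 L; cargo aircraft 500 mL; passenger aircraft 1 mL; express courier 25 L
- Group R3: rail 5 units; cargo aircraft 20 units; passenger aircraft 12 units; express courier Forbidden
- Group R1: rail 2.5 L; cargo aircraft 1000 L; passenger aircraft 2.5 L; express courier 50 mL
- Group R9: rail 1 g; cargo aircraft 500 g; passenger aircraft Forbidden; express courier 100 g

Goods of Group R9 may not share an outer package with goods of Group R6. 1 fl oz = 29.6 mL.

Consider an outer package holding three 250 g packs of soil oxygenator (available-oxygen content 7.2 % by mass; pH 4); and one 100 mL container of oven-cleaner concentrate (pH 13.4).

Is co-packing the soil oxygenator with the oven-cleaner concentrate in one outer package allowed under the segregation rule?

Yes

With available-oxygen content 7.2 % by mass (≥ 3 % by mass), the soil oxygenator falls in Group R9.
Oven-cleaner concentrate: pH 13.4 ≥ 12.5 → Group R1 (Corrosive).
No segregation rule bars Group R9 with Group R1.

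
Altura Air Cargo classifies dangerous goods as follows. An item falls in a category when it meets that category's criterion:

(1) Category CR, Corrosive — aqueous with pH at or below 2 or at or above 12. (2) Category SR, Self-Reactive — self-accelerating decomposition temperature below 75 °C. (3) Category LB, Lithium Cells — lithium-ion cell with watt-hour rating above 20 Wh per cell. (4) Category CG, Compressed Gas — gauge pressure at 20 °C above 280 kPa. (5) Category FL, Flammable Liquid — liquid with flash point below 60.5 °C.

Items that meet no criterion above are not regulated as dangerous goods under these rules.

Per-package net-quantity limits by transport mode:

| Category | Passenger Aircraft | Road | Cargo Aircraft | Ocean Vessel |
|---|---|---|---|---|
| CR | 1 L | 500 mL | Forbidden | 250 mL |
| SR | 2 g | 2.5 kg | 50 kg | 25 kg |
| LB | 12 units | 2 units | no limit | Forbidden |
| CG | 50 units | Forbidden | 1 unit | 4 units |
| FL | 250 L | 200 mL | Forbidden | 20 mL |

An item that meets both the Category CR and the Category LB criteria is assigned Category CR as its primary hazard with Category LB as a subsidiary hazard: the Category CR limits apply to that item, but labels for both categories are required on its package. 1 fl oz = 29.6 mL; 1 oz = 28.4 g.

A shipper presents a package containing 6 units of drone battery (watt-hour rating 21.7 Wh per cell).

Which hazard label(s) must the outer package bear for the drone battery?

Drone battery: watt-hour rating 21.7 Wh per cell > 20 Wh per cell → Category LB (Lithium Cells).
Only the Category LB label is required.

Category LB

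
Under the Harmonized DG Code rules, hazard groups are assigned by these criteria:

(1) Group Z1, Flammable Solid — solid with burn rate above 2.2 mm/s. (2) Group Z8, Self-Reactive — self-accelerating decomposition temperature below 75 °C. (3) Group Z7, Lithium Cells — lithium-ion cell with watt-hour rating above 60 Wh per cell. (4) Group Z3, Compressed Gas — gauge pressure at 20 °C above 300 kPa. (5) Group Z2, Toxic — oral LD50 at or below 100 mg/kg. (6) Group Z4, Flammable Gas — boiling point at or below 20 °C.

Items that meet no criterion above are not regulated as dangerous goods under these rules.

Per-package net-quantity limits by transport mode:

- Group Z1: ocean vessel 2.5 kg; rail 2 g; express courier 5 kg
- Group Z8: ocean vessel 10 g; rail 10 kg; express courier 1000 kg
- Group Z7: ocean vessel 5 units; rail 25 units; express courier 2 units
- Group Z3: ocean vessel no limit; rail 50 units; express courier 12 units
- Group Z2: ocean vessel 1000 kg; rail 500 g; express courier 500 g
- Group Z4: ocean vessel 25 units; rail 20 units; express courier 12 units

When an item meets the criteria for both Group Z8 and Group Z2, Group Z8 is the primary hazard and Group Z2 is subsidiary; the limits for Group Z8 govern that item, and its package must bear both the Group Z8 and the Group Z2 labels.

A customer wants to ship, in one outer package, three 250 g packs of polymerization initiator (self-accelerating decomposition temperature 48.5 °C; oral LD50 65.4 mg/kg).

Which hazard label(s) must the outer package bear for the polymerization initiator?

Group Z2 and Z8

With self-accelerating decomposition temperature 48.5 °C (< 75 °C), the polymerization initiator falls in Group Z8.
Polymerization initiator: oral LD50 65.4 mg/kg ≤ 100 mg/kg → Group Z2 (Toxic).
By the precedence rule Group Z8 is primary and Group Z2 is subsidiary, and that rule requires both labels on the package.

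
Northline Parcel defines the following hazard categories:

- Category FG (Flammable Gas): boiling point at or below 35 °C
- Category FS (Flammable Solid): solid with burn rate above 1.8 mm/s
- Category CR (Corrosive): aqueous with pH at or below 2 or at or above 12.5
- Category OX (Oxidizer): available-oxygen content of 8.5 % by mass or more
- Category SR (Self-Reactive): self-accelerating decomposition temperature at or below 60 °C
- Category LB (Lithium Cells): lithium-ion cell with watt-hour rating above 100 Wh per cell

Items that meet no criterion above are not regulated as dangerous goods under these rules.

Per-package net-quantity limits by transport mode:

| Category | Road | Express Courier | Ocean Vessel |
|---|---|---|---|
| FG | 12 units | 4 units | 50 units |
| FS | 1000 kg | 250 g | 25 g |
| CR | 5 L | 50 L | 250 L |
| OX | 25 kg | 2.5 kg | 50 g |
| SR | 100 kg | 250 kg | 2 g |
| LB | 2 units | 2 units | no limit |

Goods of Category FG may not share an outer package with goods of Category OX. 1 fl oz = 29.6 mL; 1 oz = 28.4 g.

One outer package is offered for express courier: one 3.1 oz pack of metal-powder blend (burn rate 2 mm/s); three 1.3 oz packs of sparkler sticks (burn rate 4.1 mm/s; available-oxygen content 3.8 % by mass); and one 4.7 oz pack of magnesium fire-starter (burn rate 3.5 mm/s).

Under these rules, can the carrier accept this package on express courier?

With burn rate 2 mm/s (> 1.8 mm/s), the metal-powder blend falls in Category FS.
Burn rate 4.1 mm/s meets the Category FS criterion (Flammable Solid), so the sparkler sticks are Category FS.
The magnesium fire-starter has burn rate 3.5 mm/s, which is > 1.8 mm/s, so it is Category FS (Flammable Solid).
Total Category FS: (one 3.1 oz pack = 88.04 g) + (three 1.3 oz packs = 110.76 g) + (one 4.7 oz pack = 133.48 g) = 332.28 g.
That exceeds the Category FS express courier limit of 250 g.

No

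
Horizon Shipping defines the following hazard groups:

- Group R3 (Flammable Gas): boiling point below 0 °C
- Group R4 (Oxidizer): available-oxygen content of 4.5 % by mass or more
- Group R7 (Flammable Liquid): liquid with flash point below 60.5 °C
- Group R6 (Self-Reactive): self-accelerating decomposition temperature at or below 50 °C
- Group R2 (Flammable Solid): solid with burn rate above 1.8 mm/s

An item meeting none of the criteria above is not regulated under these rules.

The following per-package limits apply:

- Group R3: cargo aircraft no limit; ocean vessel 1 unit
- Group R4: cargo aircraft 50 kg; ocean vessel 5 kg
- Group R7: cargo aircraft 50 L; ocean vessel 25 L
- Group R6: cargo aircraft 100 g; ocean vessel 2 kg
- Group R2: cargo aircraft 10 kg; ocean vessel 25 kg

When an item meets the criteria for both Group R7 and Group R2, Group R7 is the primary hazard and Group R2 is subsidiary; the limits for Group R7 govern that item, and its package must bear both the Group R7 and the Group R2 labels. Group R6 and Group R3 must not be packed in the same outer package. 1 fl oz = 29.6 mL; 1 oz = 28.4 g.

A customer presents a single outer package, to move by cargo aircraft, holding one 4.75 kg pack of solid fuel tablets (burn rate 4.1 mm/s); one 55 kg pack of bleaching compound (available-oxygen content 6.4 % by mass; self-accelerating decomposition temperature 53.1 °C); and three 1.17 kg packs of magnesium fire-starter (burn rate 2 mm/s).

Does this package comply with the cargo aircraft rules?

With burn rate 4.1 mm/s (> 1.8 mm/s), the solid fuel tablets fall in Group R2.
Bleaching compound: available-oxygen content 6.4 % by mass ≥ 4.5 % by mass → Group R4 (Oxidizer).
Burn rate 2 mm/s meets the Group R2 criterion (Flammable Solid), so the magnesium fire-starter is Group R2.
Group R2 net quantity: 4.75 kg + (three 1.17 kg packs = 3.51 kg) = 8.26 kg.
8.26 kg ≤ 10 kg (cargo aircraft limit, Group R2) — within limit.
Group R4 quantity: 55 kg.
That exceeds the Group R4 cargo aircraft limit of 50 kg.
The segregation rule (Group R6 with Group R3) does not apply to Group R2 with Group R4.

No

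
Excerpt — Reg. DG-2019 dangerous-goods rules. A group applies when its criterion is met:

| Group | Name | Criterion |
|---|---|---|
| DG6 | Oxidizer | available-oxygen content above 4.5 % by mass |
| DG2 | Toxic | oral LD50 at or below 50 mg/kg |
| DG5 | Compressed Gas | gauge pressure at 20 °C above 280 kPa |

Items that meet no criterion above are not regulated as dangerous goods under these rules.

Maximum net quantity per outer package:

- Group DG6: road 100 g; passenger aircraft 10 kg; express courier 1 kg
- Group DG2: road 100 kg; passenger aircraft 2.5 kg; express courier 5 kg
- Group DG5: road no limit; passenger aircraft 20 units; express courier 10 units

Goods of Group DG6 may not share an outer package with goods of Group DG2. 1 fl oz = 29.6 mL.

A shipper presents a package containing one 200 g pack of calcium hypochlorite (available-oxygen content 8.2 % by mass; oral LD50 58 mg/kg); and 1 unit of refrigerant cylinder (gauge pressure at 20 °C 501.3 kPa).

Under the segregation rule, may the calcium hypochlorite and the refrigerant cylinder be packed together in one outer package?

Calcium hypochlorite: available-oxygen content 8.2 % by mass > 4.5 % by mass → Group DG6 (Oxidizer).
With gauge pressure at 20 °C 501.3 kPa (> 280 kPa), the refrigerant cylinder falls in Group DG5.
No segregation rule bars Group DG6 with Group DG5.

Yes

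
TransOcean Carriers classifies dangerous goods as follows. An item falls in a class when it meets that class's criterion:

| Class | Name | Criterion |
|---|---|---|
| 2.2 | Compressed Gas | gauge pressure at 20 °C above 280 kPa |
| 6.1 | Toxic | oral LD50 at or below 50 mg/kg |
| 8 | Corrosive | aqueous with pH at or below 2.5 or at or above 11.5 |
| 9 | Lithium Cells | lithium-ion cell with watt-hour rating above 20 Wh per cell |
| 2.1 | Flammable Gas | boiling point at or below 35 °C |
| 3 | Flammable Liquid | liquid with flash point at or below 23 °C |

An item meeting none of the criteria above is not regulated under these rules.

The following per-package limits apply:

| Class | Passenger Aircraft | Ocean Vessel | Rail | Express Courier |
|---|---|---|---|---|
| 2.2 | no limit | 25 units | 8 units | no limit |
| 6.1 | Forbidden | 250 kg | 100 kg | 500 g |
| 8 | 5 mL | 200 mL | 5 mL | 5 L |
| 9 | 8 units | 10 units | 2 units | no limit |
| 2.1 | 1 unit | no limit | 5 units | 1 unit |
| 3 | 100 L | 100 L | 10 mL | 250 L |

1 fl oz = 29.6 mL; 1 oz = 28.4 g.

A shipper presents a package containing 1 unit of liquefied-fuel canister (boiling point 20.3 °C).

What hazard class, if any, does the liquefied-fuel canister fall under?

Class 2.1

Liquefied-fuel canister: boiling point 20.3 °C ≤ 35 °C → Class 2.1 (Flammable Gas).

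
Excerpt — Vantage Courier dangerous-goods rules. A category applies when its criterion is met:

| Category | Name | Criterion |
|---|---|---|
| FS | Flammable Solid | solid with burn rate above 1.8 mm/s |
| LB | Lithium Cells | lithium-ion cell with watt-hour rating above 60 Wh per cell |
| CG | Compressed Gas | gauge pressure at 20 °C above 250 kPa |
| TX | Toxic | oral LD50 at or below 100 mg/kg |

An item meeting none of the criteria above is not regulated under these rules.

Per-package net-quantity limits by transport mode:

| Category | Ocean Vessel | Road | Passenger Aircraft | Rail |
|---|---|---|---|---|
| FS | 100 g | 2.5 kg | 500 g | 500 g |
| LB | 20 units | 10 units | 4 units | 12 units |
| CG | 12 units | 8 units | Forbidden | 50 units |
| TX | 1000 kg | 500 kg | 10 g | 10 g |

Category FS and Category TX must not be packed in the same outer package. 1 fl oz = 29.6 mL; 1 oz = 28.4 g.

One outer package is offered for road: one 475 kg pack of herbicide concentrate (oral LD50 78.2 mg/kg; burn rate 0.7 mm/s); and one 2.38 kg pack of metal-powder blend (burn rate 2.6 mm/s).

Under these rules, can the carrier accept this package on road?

Herbicide concentrate: oral LD50 78.2 mg/kg ≤ 100 mg/kg → Category TX (Toxic).
With burn rate 2.6 mm/s (> 1.8 mm/s), the metal-powder blend falls in Category FS.
Category FS quantity: 2.38 kg.
2.38 kg ≤ 2.5 kg (road limit, Category FS) — within limit.
Category TX quantity: 475 kg.
475 kg is within the road limit of 500 kg for Category TX.
Category FS and Category TX may not share an outer package.

No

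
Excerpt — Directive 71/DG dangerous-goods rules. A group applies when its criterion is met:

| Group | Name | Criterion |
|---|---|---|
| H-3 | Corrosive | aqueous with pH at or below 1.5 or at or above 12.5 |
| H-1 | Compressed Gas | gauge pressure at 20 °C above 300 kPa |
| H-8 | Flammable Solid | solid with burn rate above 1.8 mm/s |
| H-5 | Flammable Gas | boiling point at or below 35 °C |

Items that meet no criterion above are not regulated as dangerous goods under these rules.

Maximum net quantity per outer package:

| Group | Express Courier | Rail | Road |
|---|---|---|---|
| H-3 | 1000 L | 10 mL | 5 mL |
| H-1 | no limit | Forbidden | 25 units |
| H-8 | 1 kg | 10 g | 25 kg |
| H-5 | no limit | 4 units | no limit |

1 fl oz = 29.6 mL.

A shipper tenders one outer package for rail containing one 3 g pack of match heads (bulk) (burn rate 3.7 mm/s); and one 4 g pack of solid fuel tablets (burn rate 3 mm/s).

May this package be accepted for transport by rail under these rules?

Match heads (bulk): burn rate 3.7 mm/s > 1.8 mm/s → Group H-8 (Flammable Solid).
Burn rate 3 mm/s meets the Group H-8 criterion (Flammable Solid), so the solid fuel tablets are Group H-8.
Group H-8 net quantity: 3 g + 4 g = 7 g.
7 g is within the rail limit of 10 g for Group H-8.

Yes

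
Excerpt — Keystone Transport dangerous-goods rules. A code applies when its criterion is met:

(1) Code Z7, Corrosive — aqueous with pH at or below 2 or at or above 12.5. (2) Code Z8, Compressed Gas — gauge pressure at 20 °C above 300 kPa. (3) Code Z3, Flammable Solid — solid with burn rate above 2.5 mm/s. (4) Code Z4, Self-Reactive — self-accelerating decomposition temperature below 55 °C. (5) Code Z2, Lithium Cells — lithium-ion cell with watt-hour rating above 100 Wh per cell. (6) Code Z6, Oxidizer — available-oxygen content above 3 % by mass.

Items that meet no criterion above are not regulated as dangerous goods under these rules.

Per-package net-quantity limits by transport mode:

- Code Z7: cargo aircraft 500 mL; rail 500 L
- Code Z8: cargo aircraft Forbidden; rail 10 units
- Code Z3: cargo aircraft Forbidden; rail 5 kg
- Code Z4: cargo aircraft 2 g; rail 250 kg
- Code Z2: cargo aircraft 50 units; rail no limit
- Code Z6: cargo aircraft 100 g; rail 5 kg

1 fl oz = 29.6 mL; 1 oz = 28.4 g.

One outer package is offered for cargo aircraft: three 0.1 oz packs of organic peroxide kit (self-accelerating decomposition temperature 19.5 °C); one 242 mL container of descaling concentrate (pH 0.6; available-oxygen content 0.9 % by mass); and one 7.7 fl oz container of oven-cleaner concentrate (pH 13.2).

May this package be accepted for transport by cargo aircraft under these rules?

With self-accelerating decomposition temperature 19.5 °C (< 55 °C), the organic peroxide kit falls in Code Z4.
pH 0.6 meets the Code Z7 criterion (Corrosive), so the descaling concentrate is Code Z7.
pH 13.2 meets the Code Z7 criterion (Corrosive), so the oven-cleaner concentrate is Code Z7.
Total Code Z7: 242 mL + (one 7.7 fl oz container = 227.92 mL) = 469.92 mL.
469.92 mL ≤ 500 mL (cargo aircraft limit, Code Z7) — within limit.
Code Z4 quantity: three 0.1 oz packs = 8.52 g.
8.52 g exceeds the cargo aircraft limit of 2 g for Code Z4.

No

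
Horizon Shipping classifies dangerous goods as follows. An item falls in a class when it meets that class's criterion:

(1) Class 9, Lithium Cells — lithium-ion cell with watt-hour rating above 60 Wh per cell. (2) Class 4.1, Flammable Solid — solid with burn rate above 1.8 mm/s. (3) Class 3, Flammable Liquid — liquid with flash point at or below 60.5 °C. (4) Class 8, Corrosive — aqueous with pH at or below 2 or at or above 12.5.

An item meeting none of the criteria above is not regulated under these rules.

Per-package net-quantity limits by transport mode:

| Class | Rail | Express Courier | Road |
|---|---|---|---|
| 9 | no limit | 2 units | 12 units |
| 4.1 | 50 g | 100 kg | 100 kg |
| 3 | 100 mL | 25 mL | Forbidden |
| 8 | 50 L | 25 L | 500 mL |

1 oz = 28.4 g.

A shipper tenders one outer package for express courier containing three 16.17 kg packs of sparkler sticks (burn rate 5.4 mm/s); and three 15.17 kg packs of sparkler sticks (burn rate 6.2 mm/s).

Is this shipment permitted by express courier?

The sparkler sticks have burn rate 5.4 mm/s, which is > 1.8 mm/s, so they are Class 4.1 (Flammable Solid).
The sparkler sticks have burn rate 6.2 mm/s, which is > 1.8 mm/s, so they are Class 4.1 (Flammable Solid).
Total Class 4.1: (three 16.17 kg packs = 48.51 kg) + (three 15.17 kg packs = 45.51 kg) = 94.02 kg.
94.02 kg is within the express courier limit of 100 kg for Class 4.1.

Yes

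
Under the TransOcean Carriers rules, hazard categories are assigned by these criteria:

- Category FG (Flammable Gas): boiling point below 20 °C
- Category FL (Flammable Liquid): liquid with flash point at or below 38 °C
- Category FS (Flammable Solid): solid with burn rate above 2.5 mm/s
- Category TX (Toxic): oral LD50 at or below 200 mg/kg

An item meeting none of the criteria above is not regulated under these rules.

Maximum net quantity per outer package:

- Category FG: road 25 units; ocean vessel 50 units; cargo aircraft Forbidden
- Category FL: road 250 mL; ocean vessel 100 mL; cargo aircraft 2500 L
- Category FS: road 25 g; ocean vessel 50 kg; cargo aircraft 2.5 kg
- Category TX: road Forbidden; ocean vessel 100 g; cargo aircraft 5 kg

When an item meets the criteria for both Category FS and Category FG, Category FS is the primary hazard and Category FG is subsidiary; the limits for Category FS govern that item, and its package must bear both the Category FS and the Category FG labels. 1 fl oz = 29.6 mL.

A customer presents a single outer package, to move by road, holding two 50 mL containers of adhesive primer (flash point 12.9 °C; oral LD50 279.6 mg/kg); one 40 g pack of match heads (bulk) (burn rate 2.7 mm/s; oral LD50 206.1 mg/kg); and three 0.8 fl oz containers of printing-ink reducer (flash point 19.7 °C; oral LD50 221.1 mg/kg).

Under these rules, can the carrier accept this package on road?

No

Flash point 12.9 °C meets the Category FL criterion (Flammable Liquid), so the adhesive primer is Category FL.
With burn rate 2.7 mm/s (> 2.5 mm/s), the match heads (bulk) fall in Category FS.
Printing-ink reducer: flash point 19.7 °C ≤ 38 °C → Category FL (Flammable Liquid).
Total Category FL: (two 50 mL containers = 100 mL) + (three 0.8 fl oz containers = 71.04 mL) = 171.04 mL.
171.04 mL is within the road limit of 250 mL for Category FL.
Category FS quantity: 40 g.
40 g exceeds the road limit of 25 g for Category FS.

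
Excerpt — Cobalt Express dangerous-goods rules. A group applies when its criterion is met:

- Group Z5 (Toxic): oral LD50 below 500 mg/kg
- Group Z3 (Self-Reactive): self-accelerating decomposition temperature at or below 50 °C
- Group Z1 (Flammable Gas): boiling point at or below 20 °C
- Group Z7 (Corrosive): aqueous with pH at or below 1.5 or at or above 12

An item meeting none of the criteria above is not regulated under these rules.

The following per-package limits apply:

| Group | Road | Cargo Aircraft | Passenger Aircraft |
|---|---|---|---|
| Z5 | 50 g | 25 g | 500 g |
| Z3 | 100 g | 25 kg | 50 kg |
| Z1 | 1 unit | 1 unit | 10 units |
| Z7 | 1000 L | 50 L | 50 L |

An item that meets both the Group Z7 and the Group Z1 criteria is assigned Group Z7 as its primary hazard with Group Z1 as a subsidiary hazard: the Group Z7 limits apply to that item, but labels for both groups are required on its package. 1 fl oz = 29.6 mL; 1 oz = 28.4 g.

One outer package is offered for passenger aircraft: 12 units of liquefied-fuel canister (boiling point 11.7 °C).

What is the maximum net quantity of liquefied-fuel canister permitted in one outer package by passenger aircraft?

10 units

The liquefied-fuel canister has boiling point 11.7 °C, which is ≤ 20 °C, so it is Group Z1 (Flammable Gas).
The passenger aircraft limit for Group Z1 is 10 units.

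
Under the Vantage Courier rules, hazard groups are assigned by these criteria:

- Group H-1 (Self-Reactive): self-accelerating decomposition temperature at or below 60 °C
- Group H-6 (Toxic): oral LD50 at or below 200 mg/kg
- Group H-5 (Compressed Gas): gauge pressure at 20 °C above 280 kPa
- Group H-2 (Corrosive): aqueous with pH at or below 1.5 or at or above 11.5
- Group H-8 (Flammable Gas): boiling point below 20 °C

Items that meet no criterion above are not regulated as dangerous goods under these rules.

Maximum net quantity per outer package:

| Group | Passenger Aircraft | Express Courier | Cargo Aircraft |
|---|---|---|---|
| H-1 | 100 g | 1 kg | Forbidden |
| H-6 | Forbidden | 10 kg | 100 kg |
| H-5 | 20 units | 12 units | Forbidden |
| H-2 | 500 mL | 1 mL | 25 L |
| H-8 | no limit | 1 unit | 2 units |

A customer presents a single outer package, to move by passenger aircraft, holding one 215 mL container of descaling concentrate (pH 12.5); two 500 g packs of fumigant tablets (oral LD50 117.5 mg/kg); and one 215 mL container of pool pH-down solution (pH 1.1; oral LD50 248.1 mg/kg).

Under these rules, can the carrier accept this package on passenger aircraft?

The descaling concentrate has pH 12.5, which is ≥ 11.5, so it is Group H-2 (Corrosive).
Fumigant tablets: oral LD50 117.5 mg/kg ≤ 200 mg/kg → Group H-6 (Toxic).
The pool pH-down solution has pH 1.1, which is ≤ 1.5, so it is Group H-2 (Corrosive).
Total Group H-2: 215 mL + 215 mL = 430 mL.
430 mL ≤ 500 mL (passenger aircraft limit, Group H-2) — within limit.
Group H-6 quantity: two 500 g packs = 1 kg.
Group H-6 is Forbidden by passenger aircraft.

No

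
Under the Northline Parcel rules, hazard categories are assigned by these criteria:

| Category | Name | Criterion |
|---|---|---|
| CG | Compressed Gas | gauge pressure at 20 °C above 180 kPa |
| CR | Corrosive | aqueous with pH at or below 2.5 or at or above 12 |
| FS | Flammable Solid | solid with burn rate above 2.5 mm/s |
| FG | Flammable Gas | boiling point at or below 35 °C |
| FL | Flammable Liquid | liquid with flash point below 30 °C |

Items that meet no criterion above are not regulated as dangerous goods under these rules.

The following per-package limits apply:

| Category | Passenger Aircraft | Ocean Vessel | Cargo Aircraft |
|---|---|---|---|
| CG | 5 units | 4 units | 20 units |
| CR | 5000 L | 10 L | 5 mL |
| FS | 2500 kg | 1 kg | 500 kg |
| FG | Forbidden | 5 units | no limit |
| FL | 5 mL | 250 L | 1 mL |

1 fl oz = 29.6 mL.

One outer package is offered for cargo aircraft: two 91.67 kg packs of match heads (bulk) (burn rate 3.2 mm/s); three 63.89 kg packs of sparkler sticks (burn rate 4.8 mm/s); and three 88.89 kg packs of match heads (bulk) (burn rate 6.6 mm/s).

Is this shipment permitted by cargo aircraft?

No

Burn rate 3.2 mm/s meets the Category FS criterion (Flammable Solid), so the match heads (bulk) are Category FS.
Sparkler sticks: burn rate 4.8 mm/s > 2.5 mm/s → Category FS (Flammable Solid).
Match heads (bulk): burn rate 6.6 mm/s > 2.5 mm/s → Category FS (Flammable Solid).
Total Category FS: (two 91.67 kg packs = 183.34 kg) + (three 63.89 kg packs = 191.67 kg) + (three 88.89 kg packs = 266.67 kg) = 641.68 kg.
That exceeds the Category FS cargo aircraft limit of 500 kg.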